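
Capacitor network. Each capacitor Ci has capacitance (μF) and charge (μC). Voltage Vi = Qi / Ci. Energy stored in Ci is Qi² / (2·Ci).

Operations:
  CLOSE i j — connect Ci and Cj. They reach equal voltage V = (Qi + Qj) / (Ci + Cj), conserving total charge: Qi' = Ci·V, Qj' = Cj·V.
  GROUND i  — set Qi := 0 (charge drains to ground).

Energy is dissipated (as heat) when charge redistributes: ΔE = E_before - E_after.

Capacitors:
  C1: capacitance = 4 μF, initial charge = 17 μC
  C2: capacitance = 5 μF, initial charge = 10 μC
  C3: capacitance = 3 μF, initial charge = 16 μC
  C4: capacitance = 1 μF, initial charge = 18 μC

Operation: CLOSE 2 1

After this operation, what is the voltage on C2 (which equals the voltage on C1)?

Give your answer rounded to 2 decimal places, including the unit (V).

Answer: 3.00 V

Derivation:
Initial: C1(4μF, Q=17μC, V=4.25V), C2(5μF, Q=10μC, V=2.00V), C3(3μF, Q=16μC, V=5.33V), C4(1μF, Q=18μC, V=18.00V)
Op 1: CLOSE 2-1: Q_total=27.00, C_total=9.00, V=3.00; Q2=15.00, Q1=12.00; dissipated=5.625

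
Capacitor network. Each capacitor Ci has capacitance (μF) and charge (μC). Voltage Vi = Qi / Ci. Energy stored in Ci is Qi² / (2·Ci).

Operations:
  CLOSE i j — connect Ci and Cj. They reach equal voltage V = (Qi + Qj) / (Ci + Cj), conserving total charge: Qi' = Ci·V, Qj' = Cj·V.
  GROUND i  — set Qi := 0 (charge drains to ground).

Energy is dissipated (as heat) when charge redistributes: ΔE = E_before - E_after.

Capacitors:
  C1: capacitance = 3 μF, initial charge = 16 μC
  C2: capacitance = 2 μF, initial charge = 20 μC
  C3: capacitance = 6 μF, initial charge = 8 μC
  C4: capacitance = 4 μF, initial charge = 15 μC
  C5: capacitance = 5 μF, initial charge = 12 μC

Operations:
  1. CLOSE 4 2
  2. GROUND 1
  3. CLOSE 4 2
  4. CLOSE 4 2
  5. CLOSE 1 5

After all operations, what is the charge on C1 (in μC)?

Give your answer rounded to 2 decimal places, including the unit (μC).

Answer: 4.50 μC

Derivation:
Initial: C1(3μF, Q=16μC, V=5.33V), C2(2μF, Q=20μC, V=10.00V), C3(6μF, Q=8μC, V=1.33V), C4(4μF, Q=15μC, V=3.75V), C5(5μF, Q=12μC, V=2.40V)
Op 1: CLOSE 4-2: Q_total=35.00, C_total=6.00, V=5.83; Q4=23.33, Q2=11.67; dissipated=26.042
Op 2: GROUND 1: Q1=0; energy lost=42.667
Op 3: CLOSE 4-2: Q_total=35.00, C_total=6.00, V=5.83; Q4=23.33, Q2=11.67; dissipated=0.000
Op 4: CLOSE 4-2: Q_total=35.00, C_total=6.00, V=5.83; Q4=23.33, Q2=11.67; dissipated=0.000
Op 5: CLOSE 1-5: Q_total=12.00, C_total=8.00, V=1.50; Q1=4.50, Q5=7.50; dissipated=5.400
Final charges: Q1=4.50, Q2=11.67, Q3=8.00, Q4=23.33, Q5=7.50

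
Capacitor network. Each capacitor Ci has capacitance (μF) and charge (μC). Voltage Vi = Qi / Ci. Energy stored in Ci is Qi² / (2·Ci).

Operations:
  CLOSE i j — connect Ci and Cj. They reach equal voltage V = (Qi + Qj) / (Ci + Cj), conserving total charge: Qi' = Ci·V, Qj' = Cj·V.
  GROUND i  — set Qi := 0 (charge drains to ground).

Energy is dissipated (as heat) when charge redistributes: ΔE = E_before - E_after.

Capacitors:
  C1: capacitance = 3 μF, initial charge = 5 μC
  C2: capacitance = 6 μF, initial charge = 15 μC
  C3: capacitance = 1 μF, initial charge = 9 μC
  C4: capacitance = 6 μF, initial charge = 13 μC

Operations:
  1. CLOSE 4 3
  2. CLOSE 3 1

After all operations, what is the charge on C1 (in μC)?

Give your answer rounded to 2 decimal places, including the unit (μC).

Answer: 6.11 μC

Derivation:
Initial: C1(3μF, Q=5μC, V=1.67V), C2(6μF, Q=15μC, V=2.50V), C3(1μF, Q=9μC, V=9.00V), C4(6μF, Q=13μC, V=2.17V)
Op 1: CLOSE 4-3: Q_total=22.00, C_total=7.00, V=3.14; Q4=18.86, Q3=3.14; dissipated=20.012
Op 2: CLOSE 3-1: Q_total=8.14, C_total=4.00, V=2.04; Q3=2.04, Q1=6.11; dissipated=0.817
Final charges: Q1=6.11, Q2=15.00, Q3=2.04, Q4=18.86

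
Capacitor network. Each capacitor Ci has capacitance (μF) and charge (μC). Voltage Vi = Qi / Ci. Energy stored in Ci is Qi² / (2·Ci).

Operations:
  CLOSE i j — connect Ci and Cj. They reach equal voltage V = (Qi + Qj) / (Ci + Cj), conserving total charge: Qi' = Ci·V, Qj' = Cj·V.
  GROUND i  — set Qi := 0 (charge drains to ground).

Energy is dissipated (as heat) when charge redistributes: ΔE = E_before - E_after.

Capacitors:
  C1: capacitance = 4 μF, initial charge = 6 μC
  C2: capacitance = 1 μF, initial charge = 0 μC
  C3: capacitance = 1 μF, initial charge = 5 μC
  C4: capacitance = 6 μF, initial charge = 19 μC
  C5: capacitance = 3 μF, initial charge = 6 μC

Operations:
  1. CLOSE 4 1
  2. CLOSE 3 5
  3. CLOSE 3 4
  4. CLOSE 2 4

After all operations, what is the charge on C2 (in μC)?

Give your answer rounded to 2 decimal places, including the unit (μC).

Answer: 2.17 μC

Derivation:
Initial: C1(4μF, Q=6μC, V=1.50V), C2(1μF, Q=0μC, V=0.00V), C3(1μF, Q=5μC, V=5.00V), C4(6μF, Q=19μC, V=3.17V), C5(3μF, Q=6μC, V=2.00V)
Op 1: CLOSE 4-1: Q_total=25.00, C_total=10.00, V=2.50; Q4=15.00, Q1=10.00; dissipated=3.333
Op 2: CLOSE 3-5: Q_total=11.00, C_total=4.00, V=2.75; Q3=2.75, Q5=8.25; dissipated=3.375
Op 3: CLOSE 3-4: Q_total=17.75, C_total=7.00, V=2.54; Q3=2.54, Q4=15.21; dissipated=0.027
Op 4: CLOSE 2-4: Q_total=15.21, C_total=7.00, V=2.17; Q2=2.17, Q4=13.04; dissipated=2.756
Final charges: Q1=10.00, Q2=2.17, Q3=2.54, Q4=13.04, Q5=8.25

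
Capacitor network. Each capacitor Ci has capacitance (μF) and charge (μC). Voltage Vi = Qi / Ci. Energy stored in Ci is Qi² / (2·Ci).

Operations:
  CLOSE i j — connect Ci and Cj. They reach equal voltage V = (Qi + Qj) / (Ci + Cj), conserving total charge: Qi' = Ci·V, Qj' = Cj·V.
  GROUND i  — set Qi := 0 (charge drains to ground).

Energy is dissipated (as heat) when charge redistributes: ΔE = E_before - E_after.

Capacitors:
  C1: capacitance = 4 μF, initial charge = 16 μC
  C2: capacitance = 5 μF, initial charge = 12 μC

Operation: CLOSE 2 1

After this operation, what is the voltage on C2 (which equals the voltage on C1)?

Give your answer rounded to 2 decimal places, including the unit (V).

Answer: 3.11 V

Derivation:
Initial: C1(4μF, Q=16μC, V=4.00V), C2(5μF, Q=12μC, V=2.40V)
Op 1: CLOSE 2-1: Q_total=28.00, C_total=9.00, V=3.11; Q2=15.56, Q1=12.44; dissipated=2.844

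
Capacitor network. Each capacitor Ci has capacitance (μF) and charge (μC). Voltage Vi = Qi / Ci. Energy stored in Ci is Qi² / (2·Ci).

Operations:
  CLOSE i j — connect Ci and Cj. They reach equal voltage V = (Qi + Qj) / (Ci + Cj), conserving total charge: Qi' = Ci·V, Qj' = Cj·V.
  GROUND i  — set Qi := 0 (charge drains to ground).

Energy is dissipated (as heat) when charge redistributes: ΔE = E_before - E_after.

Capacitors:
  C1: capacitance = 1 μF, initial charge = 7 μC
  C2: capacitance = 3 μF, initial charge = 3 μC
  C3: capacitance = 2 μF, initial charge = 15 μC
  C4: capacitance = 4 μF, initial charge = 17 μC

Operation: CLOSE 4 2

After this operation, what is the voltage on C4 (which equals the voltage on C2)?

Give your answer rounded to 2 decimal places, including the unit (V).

Initial: C1(1μF, Q=7μC, V=7.00V), C2(3μF, Q=3μC, V=1.00V), C3(2μF, Q=15μC, V=7.50V), C4(4μF, Q=17μC, V=4.25V)
Op 1: CLOSE 4-2: Q_total=20.00, C_total=7.00, V=2.86; Q4=11.43, Q2=8.57; dissipated=9.054

Answer: 2.86 V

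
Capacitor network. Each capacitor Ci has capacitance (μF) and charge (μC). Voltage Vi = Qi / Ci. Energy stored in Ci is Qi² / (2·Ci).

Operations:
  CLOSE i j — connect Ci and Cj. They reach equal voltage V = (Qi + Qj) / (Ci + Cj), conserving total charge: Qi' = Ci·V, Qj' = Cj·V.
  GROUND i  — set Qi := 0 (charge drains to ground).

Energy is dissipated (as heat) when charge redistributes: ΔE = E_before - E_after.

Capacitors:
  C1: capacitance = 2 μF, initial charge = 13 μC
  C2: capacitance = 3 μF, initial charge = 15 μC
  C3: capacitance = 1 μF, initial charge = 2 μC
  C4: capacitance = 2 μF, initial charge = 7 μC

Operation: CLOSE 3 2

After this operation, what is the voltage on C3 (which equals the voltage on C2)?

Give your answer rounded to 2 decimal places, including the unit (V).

Answer: 4.25 V

Derivation:
Initial: C1(2μF, Q=13μC, V=6.50V), C2(3μF, Q=15μC, V=5.00V), C3(1μF, Q=2μC, V=2.00V), C4(2μF, Q=7μC, V=3.50V)
Op 1: CLOSE 3-2: Q_total=17.00, C_total=4.00, V=4.25; Q3=4.25, Q2=12.75; dissipated=3.375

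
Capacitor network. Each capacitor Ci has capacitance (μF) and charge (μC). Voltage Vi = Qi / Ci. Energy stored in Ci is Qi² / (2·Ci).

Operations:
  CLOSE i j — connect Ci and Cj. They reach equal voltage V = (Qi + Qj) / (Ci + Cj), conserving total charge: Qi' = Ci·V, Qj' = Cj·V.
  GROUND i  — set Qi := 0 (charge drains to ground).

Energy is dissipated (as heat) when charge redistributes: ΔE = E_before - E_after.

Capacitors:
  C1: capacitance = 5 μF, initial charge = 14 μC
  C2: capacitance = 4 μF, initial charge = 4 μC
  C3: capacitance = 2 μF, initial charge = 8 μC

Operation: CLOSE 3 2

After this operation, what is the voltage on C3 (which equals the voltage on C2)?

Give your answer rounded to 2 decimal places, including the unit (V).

Initial: C1(5μF, Q=14μC, V=2.80V), C2(4μF, Q=4μC, V=1.00V), C3(2μF, Q=8μC, V=4.00V)
Op 1: CLOSE 3-2: Q_total=12.00, C_total=6.00, V=2.00; Q3=4.00, Q2=8.00; dissipated=6.000

Answer: 2.00 V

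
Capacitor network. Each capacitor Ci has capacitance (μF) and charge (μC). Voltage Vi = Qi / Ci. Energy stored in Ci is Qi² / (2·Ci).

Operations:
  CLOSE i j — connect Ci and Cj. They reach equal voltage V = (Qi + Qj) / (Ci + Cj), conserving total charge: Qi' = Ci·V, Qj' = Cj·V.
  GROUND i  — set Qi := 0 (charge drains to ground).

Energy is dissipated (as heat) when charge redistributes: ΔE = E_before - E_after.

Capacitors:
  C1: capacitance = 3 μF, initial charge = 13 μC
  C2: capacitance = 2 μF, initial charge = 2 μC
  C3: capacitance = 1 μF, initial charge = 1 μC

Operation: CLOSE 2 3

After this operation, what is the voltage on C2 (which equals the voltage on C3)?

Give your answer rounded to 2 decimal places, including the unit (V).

Initial: C1(3μF, Q=13μC, V=4.33V), C2(2μF, Q=2μC, V=1.00V), C3(1μF, Q=1μC, V=1.00V)
Op 1: CLOSE 2-3: Q_total=3.00, C_total=3.00, V=1.00; Q2=2.00, Q3=1.00; dissipated=0.000

Answer: 1.00 V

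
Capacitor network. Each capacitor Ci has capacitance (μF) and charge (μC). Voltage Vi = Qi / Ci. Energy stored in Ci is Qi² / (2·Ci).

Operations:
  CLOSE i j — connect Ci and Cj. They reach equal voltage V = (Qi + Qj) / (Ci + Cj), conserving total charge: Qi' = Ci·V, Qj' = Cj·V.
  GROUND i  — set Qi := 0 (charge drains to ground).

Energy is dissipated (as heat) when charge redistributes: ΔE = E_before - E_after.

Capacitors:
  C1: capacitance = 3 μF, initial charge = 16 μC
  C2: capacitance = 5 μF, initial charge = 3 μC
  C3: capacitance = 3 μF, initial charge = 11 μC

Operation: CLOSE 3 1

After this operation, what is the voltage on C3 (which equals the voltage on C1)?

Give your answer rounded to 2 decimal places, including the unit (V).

Answer: 4.50 V

Derivation:
Initial: C1(3μF, Q=16μC, V=5.33V), C2(5μF, Q=3μC, V=0.60V), C3(3μF, Q=11μC, V=3.67V)
Op 1: CLOSE 3-1: Q_total=27.00, C_total=6.00, V=4.50; Q3=13.50, Q1=13.50; dissipated=2.083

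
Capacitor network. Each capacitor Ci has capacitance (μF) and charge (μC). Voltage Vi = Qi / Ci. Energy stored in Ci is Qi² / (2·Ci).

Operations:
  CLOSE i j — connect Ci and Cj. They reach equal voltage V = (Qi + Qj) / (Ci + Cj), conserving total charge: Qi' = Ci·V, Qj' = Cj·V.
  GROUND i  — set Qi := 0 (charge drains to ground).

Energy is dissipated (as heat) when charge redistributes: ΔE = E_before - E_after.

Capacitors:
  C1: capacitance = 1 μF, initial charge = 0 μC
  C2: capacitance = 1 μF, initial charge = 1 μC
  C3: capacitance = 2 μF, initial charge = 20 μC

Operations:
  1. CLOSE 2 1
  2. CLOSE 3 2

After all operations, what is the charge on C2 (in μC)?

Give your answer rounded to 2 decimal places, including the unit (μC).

Answer: 6.83 μC

Derivation:
Initial: C1(1μF, Q=0μC, V=0.00V), C2(1μF, Q=1μC, V=1.00V), C3(2μF, Q=20μC, V=10.00V)
Op 1: CLOSE 2-1: Q_total=1.00, C_total=2.00, V=0.50; Q2=0.50, Q1=0.50; dissipated=0.250
Op 2: CLOSE 3-2: Q_total=20.50, C_total=3.00, V=6.83; Q3=13.67, Q2=6.83; dissipated=30.083
Final charges: Q1=0.50, Q2=6.83, Q3=13.67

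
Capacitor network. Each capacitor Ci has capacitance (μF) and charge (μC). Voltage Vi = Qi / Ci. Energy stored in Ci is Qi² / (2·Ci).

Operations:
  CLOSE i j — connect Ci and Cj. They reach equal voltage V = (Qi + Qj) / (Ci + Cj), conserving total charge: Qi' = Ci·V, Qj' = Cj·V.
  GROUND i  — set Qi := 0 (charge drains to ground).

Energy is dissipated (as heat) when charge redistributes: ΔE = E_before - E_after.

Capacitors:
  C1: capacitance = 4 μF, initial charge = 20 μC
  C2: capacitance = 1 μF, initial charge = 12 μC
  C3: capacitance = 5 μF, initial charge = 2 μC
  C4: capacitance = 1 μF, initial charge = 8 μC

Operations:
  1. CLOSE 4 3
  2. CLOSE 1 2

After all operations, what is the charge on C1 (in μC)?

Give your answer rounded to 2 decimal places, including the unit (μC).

Answer: 25.60 μC

Derivation:
Initial: C1(4μF, Q=20μC, V=5.00V), C2(1μF, Q=12μC, V=12.00V), C3(5μF, Q=2μC, V=0.40V), C4(1μF, Q=8μC, V=8.00V)
Op 1: CLOSE 4-3: Q_total=10.00, C_total=6.00, V=1.67; Q4=1.67, Q3=8.33; dissipated=24.067
Op 2: CLOSE 1-2: Q_total=32.00, C_total=5.00, V=6.40; Q1=25.60, Q2=6.40; dissipated=19.600
Final charges: Q1=25.60, Q2=6.40, Q3=8.33, Q4=1.67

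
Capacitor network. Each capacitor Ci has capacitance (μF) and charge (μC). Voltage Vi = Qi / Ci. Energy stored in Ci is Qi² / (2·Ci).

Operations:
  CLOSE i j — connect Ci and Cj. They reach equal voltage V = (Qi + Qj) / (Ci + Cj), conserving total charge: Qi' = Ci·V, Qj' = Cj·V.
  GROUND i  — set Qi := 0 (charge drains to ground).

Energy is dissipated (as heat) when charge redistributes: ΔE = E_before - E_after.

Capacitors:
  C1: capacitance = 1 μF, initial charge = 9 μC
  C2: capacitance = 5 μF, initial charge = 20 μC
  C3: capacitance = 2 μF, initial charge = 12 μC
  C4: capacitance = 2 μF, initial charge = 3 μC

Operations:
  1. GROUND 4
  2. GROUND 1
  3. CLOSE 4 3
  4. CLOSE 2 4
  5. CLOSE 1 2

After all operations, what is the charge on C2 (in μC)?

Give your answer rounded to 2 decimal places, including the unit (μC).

Answer: 15.48 μC

Derivation:
Initial: C1(1μF, Q=9μC, V=9.00V), C2(5μF, Q=20μC, V=4.00V), C3(2μF, Q=12μC, V=6.00V), C4(2μF, Q=3μC, V=1.50V)
Op 1: GROUND 4: Q4=0; energy lost=2.250
Op 2: GROUND 1: Q1=0; energy lost=40.500
Op 3: CLOSE 4-3: Q_total=12.00, C_total=4.00, V=3.00; Q4=6.00, Q3=6.00; dissipated=18.000
Op 4: CLOSE 2-4: Q_total=26.00, C_total=7.00, V=3.71; Q2=18.57, Q4=7.43; dissipated=0.714
Op 5: CLOSE 1-2: Q_total=18.57, C_total=6.00, V=3.10; Q1=3.10, Q2=15.48; dissipated=5.748
Final charges: Q1=3.10, Q2=15.48, Q3=6.00, Q4=7.43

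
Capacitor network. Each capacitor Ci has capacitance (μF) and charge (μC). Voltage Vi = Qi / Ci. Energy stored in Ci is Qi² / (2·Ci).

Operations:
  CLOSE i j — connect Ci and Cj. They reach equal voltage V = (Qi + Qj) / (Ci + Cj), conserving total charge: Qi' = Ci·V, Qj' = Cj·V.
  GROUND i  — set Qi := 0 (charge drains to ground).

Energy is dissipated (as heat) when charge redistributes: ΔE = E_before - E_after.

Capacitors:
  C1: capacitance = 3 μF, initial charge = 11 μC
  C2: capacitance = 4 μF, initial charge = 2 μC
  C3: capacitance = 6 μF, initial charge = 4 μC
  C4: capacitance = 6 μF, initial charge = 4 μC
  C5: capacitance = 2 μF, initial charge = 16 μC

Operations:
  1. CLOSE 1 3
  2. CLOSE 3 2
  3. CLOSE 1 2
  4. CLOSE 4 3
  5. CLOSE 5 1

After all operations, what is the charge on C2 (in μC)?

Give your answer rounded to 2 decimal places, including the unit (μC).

Answer: 5.60 μC

Derivation:
Initial: C1(3μF, Q=11μC, V=3.67V), C2(4μF, Q=2μC, V=0.50V), C3(6μF, Q=4μC, V=0.67V), C4(6μF, Q=4μC, V=0.67V), C5(2μF, Q=16μC, V=8.00V)
Op 1: CLOSE 1-3: Q_total=15.00, C_total=9.00, V=1.67; Q1=5.00, Q3=10.00; dissipated=9.000
Op 2: CLOSE 3-2: Q_total=12.00, C_total=10.00, V=1.20; Q3=7.20, Q2=4.80; dissipated=1.633
Op 3: CLOSE 1-2: Q_total=9.80, C_total=7.00, V=1.40; Q1=4.20, Q2=5.60; dissipated=0.187
Op 4: CLOSE 4-3: Q_total=11.20, C_total=12.00, V=0.93; Q4=5.60, Q3=5.60; dissipated=0.427
Op 5: CLOSE 5-1: Q_total=20.20, C_total=5.00, V=4.04; Q5=8.08, Q1=12.12; dissipated=26.136
Final charges: Q1=12.12, Q2=5.60, Q3=5.60, Q4=5.60, Q5=8.08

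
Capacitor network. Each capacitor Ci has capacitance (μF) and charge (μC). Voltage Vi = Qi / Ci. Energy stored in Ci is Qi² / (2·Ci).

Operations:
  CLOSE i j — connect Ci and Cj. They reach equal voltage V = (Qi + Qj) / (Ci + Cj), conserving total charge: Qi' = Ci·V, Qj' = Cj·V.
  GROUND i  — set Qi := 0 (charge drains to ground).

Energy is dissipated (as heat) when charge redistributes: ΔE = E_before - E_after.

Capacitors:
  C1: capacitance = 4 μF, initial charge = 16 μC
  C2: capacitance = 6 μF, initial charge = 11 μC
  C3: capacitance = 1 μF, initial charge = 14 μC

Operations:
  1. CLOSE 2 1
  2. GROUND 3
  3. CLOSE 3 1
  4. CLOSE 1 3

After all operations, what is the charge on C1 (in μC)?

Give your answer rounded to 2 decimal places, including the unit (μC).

Initial: C1(4μF, Q=16μC, V=4.00V), C2(6μF, Q=11μC, V=1.83V), C3(1μF, Q=14μC, V=14.00V)
Op 1: CLOSE 2-1: Q_total=27.00, C_total=10.00, V=2.70; Q2=16.20, Q1=10.80; dissipated=5.633
Op 2: GROUND 3: Q3=0; energy lost=98.000
Op 3: CLOSE 3-1: Q_total=10.80, C_total=5.00, V=2.16; Q3=2.16, Q1=8.64; dissipated=2.916
Op 4: CLOSE 1-3: Q_total=10.80, C_total=5.00, V=2.16; Q1=8.64, Q3=2.16; dissipated=0.000
Final charges: Q1=8.64, Q2=16.20, Q3=2.16

Answer: 8.64 μC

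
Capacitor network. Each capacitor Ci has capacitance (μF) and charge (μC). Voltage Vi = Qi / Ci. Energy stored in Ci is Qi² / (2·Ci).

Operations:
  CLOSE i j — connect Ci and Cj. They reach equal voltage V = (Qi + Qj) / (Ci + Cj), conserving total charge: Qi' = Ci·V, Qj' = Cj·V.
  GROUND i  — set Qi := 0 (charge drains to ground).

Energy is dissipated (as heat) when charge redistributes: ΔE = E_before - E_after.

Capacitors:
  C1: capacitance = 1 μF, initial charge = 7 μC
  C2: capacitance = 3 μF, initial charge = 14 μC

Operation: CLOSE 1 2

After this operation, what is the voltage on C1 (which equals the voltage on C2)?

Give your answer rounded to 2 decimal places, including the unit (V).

Answer: 5.25 V

Derivation:
Initial: C1(1μF, Q=7μC, V=7.00V), C2(3μF, Q=14μC, V=4.67V)
Op 1: CLOSE 1-2: Q_total=21.00, C_total=4.00, V=5.25; Q1=5.25, Q2=15.75; dissipated=2.042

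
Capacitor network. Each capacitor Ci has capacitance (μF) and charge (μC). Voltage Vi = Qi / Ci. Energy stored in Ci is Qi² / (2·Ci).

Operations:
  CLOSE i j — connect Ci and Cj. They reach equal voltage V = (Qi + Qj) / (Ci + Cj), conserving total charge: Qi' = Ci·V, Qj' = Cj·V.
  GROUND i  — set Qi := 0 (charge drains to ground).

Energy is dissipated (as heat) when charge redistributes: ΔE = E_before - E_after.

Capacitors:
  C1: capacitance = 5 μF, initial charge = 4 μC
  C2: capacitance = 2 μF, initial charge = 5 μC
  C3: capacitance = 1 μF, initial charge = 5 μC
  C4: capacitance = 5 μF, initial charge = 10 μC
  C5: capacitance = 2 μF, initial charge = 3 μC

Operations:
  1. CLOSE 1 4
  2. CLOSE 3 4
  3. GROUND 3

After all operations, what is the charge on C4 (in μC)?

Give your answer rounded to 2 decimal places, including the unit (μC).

Initial: C1(5μF, Q=4μC, V=0.80V), C2(2μF, Q=5μC, V=2.50V), C3(1μF, Q=5μC, V=5.00V), C4(5μF, Q=10μC, V=2.00V), C5(2μF, Q=3μC, V=1.50V)
Op 1: CLOSE 1-4: Q_total=14.00, C_total=10.00, V=1.40; Q1=7.00, Q4=7.00; dissipated=1.800
Op 2: CLOSE 3-4: Q_total=12.00, C_total=6.00, V=2.00; Q3=2.00, Q4=10.00; dissipated=5.400
Op 3: GROUND 3: Q3=0; energy lost=2.000
Final charges: Q1=7.00, Q2=5.00, Q3=0.00, Q4=10.00, Q5=3.00

Answer: 10.00 μC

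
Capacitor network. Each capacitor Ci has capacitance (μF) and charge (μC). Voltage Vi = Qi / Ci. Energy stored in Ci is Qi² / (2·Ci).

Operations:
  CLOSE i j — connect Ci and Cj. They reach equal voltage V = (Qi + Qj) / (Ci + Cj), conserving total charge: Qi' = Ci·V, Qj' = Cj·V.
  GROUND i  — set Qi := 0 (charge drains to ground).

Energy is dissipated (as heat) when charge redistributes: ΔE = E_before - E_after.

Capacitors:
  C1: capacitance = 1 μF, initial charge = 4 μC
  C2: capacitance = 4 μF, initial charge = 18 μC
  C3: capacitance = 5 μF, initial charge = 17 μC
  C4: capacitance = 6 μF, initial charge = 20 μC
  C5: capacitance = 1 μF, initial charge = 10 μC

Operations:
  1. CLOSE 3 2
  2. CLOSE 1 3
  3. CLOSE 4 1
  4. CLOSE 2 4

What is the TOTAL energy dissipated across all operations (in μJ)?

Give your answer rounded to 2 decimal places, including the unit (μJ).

Initial: C1(1μF, Q=4μC, V=4.00V), C2(4μF, Q=18μC, V=4.50V), C3(5μF, Q=17μC, V=3.40V), C4(6μF, Q=20μC, V=3.33V), C5(1μF, Q=10μC, V=10.00V)
Op 1: CLOSE 3-2: Q_total=35.00, C_total=9.00, V=3.89; Q3=19.44, Q2=15.56; dissipated=1.344
Op 2: CLOSE 1-3: Q_total=23.44, C_total=6.00, V=3.91; Q1=3.91, Q3=19.54; dissipated=0.005
Op 3: CLOSE 4-1: Q_total=23.91, C_total=7.00, V=3.42; Q4=20.49, Q1=3.42; dissipated=0.141
Op 4: CLOSE 2-4: Q_total=36.05, C_total=10.00, V=3.60; Q2=14.42, Q4=21.63; dissipated=0.269
Total dissipated: 1.760 μJ

Answer: 1.76 μJ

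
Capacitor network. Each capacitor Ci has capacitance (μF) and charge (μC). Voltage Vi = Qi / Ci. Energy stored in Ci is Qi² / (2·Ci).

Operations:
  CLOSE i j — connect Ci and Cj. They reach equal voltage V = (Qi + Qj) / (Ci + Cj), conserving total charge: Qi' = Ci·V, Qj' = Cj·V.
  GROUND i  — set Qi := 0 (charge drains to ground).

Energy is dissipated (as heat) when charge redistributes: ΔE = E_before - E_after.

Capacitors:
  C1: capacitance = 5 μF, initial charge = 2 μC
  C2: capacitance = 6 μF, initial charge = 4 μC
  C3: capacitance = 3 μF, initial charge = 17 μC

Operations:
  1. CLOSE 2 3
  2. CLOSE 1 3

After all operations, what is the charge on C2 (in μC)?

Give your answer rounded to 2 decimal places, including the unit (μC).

Answer: 14.00 μC

Derivation:
Initial: C1(5μF, Q=2μC, V=0.40V), C2(6μF, Q=4μC, V=0.67V), C3(3μF, Q=17μC, V=5.67V)
Op 1: CLOSE 2-3: Q_total=21.00, C_total=9.00, V=2.33; Q2=14.00, Q3=7.00; dissipated=25.000
Op 2: CLOSE 1-3: Q_total=9.00, C_total=8.00, V=1.12; Q1=5.62, Q3=3.38; dissipated=3.504
Final charges: Q1=5.62, Q2=14.00, Q3=3.38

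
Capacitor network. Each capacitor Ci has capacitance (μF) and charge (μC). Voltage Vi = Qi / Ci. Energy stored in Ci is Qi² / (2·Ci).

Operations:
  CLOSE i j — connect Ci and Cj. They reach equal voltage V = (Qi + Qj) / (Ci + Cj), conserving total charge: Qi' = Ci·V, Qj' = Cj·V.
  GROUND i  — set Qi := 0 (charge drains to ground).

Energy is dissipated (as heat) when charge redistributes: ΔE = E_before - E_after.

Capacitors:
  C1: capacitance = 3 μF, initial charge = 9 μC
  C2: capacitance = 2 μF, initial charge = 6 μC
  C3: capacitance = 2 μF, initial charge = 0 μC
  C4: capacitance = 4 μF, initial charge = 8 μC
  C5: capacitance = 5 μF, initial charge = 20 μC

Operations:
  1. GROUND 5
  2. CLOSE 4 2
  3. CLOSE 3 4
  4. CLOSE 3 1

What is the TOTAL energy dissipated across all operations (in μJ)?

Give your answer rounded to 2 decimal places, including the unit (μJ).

Initial: C1(3μF, Q=9μC, V=3.00V), C2(2μF, Q=6μC, V=3.00V), C3(2μF, Q=0μC, V=0.00V), C4(4μF, Q=8μC, V=2.00V), C5(5μF, Q=20μC, V=4.00V)
Op 1: GROUND 5: Q5=0; energy lost=40.000
Op 2: CLOSE 4-2: Q_total=14.00, C_total=6.00, V=2.33; Q4=9.33, Q2=4.67; dissipated=0.667
Op 3: CLOSE 3-4: Q_total=9.33, C_total=6.00, V=1.56; Q3=3.11, Q4=6.22; dissipated=3.630
Op 4: CLOSE 3-1: Q_total=12.11, C_total=5.00, V=2.42; Q3=4.84, Q1=7.27; dissipated=1.252
Total dissipated: 45.548 μJ

Answer: 45.55 μJ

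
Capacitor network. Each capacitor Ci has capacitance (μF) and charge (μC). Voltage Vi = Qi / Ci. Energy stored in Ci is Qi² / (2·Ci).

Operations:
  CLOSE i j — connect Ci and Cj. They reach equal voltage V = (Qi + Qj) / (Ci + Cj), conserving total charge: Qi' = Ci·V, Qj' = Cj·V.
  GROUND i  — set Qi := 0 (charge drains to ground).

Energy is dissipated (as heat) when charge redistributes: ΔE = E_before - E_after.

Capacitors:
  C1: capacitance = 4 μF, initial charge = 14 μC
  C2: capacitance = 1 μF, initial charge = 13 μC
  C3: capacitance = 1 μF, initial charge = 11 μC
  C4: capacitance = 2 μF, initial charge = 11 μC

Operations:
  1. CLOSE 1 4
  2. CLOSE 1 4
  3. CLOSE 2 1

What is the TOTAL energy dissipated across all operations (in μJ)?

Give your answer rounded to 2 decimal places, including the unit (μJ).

Initial: C1(4μF, Q=14μC, V=3.50V), C2(1μF, Q=13μC, V=13.00V), C3(1μF, Q=11μC, V=11.00V), C4(2μF, Q=11μC, V=5.50V)
Op 1: CLOSE 1-4: Q_total=25.00, C_total=6.00, V=4.17; Q1=16.67, Q4=8.33; dissipated=2.667
Op 2: CLOSE 1-4: Q_total=25.00, C_total=6.00, V=4.17; Q1=16.67, Q4=8.33; dissipated=0.000
Op 3: CLOSE 2-1: Q_total=29.67, C_total=5.00, V=5.93; Q2=5.93, Q1=23.73; dissipated=31.211
Total dissipated: 33.878 μJ

Answer: 33.88 μJ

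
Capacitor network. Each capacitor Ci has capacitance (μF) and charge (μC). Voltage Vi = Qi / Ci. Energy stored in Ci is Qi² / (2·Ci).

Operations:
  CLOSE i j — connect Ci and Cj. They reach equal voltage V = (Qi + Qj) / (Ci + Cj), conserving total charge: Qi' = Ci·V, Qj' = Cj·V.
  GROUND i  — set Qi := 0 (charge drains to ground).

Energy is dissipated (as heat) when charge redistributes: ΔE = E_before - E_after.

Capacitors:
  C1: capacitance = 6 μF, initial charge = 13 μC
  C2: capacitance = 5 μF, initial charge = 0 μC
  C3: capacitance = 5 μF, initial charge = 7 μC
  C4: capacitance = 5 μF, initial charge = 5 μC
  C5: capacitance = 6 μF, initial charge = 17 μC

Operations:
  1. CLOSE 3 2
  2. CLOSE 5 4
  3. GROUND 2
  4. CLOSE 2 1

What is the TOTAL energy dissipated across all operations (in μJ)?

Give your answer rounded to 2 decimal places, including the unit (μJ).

Initial: C1(6μF, Q=13μC, V=2.17V), C2(5μF, Q=0μC, V=0.00V), C3(5μF, Q=7μC, V=1.40V), C4(5μF, Q=5μC, V=1.00V), C5(6μF, Q=17μC, V=2.83V)
Op 1: CLOSE 3-2: Q_total=7.00, C_total=10.00, V=0.70; Q3=3.50, Q2=3.50; dissipated=2.450
Op 2: CLOSE 5-4: Q_total=22.00, C_total=11.00, V=2.00; Q5=12.00, Q4=10.00; dissipated=4.583
Op 3: GROUND 2: Q2=0; energy lost=1.225
Op 4: CLOSE 2-1: Q_total=13.00, C_total=11.00, V=1.18; Q2=5.91, Q1=7.09; dissipated=6.402
Total dissipated: 14.660 μJ

Answer: 14.66 μJ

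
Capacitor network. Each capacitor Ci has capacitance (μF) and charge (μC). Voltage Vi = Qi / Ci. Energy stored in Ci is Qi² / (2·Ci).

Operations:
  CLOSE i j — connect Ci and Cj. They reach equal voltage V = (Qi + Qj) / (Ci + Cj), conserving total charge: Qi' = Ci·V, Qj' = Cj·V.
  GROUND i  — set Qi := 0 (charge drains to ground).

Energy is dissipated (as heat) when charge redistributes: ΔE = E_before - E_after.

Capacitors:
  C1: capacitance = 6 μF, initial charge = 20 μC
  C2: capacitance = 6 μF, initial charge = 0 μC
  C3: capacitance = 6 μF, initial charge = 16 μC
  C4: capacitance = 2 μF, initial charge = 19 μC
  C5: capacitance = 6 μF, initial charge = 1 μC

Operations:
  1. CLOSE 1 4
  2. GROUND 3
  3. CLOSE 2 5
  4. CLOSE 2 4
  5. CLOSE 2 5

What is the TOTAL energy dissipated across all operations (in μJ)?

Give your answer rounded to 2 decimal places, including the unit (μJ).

Answer: 69.27 μJ

Derivation:
Initial: C1(6μF, Q=20μC, V=3.33V), C2(6μF, Q=0μC, V=0.00V), C3(6μF, Q=16μC, V=2.67V), C4(2μF, Q=19μC, V=9.50V), C5(6μF, Q=1μC, V=0.17V)
Op 1: CLOSE 1-4: Q_total=39.00, C_total=8.00, V=4.88; Q1=29.25, Q4=9.75; dissipated=28.521
Op 2: GROUND 3: Q3=0; energy lost=21.333
Op 3: CLOSE 2-5: Q_total=1.00, C_total=12.00, V=0.08; Q2=0.50, Q5=0.50; dissipated=0.042
Op 4: CLOSE 2-4: Q_total=10.25, C_total=8.00, V=1.28; Q2=7.69, Q4=2.56; dissipated=17.220
Op 5: CLOSE 2-5: Q_total=8.19, C_total=12.00, V=0.68; Q2=4.09, Q5=4.09; dissipated=2.153
Total dissipated: 69.268 μJ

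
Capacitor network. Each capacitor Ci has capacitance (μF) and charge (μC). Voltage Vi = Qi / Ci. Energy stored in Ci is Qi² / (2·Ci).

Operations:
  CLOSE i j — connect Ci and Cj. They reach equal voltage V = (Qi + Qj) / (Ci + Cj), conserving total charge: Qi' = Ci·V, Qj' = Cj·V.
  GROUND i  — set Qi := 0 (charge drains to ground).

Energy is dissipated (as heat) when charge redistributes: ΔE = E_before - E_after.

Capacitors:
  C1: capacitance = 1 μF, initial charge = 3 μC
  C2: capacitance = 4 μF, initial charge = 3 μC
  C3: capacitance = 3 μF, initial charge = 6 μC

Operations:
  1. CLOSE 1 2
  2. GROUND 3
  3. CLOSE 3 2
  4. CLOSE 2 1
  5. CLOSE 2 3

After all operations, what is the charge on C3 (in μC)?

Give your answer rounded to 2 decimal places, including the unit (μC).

Answer: 2.23 μC

Derivation:
Initial: C1(1μF, Q=3μC, V=3.00V), C2(4μF, Q=3μC, V=0.75V), C3(3μF, Q=6μC, V=2.00V)
Op 1: CLOSE 1-2: Q_total=6.00, C_total=5.00, V=1.20; Q1=1.20, Q2=4.80; dissipated=2.025
Op 2: GROUND 3: Q3=0; energy lost=6.000
Op 3: CLOSE 3-2: Q_total=4.80, C_total=7.00, V=0.69; Q3=2.06, Q2=2.74; dissipated=1.234
Op 4: CLOSE 2-1: Q_total=3.94, C_total=5.00, V=0.79; Q2=3.15, Q1=0.79; dissipated=0.106
Op 5: CLOSE 2-3: Q_total=5.21, C_total=7.00, V=0.74; Q2=2.98, Q3=2.23; dissipated=0.009
Final charges: Q1=0.79, Q2=2.98, Q3=2.23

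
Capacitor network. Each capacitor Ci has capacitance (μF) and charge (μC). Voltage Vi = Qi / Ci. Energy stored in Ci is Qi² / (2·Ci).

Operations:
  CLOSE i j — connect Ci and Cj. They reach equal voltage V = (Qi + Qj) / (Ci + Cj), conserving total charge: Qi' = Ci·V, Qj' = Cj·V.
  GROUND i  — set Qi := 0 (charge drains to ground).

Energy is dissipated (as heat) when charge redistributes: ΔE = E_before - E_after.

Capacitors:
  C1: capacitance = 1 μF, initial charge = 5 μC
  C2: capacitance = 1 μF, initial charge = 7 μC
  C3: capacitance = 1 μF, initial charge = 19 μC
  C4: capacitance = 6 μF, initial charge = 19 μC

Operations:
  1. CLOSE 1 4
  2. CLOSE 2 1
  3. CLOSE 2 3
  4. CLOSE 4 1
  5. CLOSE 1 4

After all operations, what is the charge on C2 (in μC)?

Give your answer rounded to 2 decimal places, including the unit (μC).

Initial: C1(1μF, Q=5μC, V=5.00V), C2(1μF, Q=7μC, V=7.00V), C3(1μF, Q=19μC, V=19.00V), C4(6μF, Q=19μC, V=3.17V)
Op 1: CLOSE 1-4: Q_total=24.00, C_total=7.00, V=3.43; Q1=3.43, Q4=20.57; dissipated=1.440
Op 2: CLOSE 2-1: Q_total=10.43, C_total=2.00, V=5.21; Q2=5.21, Q1=5.21; dissipated=3.189
Op 3: CLOSE 2-3: Q_total=24.21, C_total=2.00, V=12.11; Q2=12.11, Q3=12.11; dissipated=47.511
Op 4: CLOSE 4-1: Q_total=25.79, C_total=7.00, V=3.68; Q4=22.10, Q1=3.68; dissipated=1.367
Op 5: CLOSE 1-4: Q_total=25.79, C_total=7.00, V=3.68; Q1=3.68, Q4=22.10; dissipated=0.000
Final charges: Q1=3.68, Q2=12.11, Q3=12.11, Q4=22.10

Answer: 12.11 μC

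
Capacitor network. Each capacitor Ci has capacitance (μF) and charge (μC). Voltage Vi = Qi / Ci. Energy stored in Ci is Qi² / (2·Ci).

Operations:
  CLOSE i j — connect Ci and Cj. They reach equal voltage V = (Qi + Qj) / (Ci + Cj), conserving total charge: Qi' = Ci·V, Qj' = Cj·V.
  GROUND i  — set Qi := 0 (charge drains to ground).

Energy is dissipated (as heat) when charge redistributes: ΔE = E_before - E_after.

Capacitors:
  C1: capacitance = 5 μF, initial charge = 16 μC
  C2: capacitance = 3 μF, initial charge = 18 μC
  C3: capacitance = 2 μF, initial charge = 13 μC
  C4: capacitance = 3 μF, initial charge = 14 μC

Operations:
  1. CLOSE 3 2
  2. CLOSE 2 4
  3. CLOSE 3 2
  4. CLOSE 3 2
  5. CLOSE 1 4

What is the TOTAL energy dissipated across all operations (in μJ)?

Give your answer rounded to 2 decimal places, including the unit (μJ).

Answer: 6.94 μJ

Derivation:
Initial: C1(5μF, Q=16μC, V=3.20V), C2(3μF, Q=18μC, V=6.00V), C3(2μF, Q=13μC, V=6.50V), C4(3μF, Q=14μC, V=4.67V)
Op 1: CLOSE 3-2: Q_total=31.00, C_total=5.00, V=6.20; Q3=12.40, Q2=18.60; dissipated=0.150
Op 2: CLOSE 2-4: Q_total=32.60, C_total=6.00, V=5.43; Q2=16.30, Q4=16.30; dissipated=1.763
Op 3: CLOSE 3-2: Q_total=28.70, C_total=5.00, V=5.74; Q3=11.48, Q2=17.22; dissipated=0.353
Op 4: CLOSE 3-2: Q_total=28.70, C_total=5.00, V=5.74; Q3=11.48, Q2=17.22; dissipated=0.000
Op 5: CLOSE 1-4: Q_total=32.30, C_total=8.00, V=4.04; Q1=20.19, Q4=12.11; dissipated=4.676
Total dissipated: 6.942 μJ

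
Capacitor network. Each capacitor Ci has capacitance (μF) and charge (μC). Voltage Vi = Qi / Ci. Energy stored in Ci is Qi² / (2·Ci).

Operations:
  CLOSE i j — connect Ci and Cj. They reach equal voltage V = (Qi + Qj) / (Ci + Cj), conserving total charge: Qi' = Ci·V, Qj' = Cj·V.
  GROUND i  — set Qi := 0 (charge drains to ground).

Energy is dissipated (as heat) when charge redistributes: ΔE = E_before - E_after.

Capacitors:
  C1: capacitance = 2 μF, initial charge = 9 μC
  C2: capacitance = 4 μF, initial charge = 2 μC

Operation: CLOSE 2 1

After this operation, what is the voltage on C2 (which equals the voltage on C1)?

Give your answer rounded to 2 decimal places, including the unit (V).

Answer: 1.83 V

Derivation:
Initial: C1(2μF, Q=9μC, V=4.50V), C2(4μF, Q=2μC, V=0.50V)
Op 1: CLOSE 2-1: Q_total=11.00, C_total=6.00, V=1.83; Q2=7.33, Q1=3.67; dissipated=10.667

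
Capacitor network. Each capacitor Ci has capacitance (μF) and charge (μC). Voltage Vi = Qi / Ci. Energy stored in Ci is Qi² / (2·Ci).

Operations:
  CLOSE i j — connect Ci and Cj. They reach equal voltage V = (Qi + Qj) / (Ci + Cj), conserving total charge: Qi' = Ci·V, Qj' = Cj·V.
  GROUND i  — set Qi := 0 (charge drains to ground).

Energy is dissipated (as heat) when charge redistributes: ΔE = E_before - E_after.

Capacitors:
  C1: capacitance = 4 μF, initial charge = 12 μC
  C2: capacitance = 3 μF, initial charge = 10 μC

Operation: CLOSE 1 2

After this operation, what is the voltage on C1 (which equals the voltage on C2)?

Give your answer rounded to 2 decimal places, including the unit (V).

Initial: C1(4μF, Q=12μC, V=3.00V), C2(3μF, Q=10μC, V=3.33V)
Op 1: CLOSE 1-2: Q_total=22.00, C_total=7.00, V=3.14; Q1=12.57, Q2=9.43; dissipated=0.095

Answer: 3.14 V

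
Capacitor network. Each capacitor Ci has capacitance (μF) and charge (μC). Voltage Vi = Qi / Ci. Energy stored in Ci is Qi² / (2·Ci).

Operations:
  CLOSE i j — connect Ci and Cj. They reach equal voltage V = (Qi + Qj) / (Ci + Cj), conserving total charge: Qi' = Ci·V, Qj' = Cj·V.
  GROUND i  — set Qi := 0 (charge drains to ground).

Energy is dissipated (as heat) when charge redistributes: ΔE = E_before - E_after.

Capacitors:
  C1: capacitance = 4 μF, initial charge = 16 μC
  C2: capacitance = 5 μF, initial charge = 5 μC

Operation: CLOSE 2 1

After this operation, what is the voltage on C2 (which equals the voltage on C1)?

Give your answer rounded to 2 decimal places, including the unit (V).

Initial: C1(4μF, Q=16μC, V=4.00V), C2(5μF, Q=5μC, V=1.00V)
Op 1: CLOSE 2-1: Q_total=21.00, C_total=9.00, V=2.33; Q2=11.67, Q1=9.33; dissipated=10.000

Answer: 2.33 V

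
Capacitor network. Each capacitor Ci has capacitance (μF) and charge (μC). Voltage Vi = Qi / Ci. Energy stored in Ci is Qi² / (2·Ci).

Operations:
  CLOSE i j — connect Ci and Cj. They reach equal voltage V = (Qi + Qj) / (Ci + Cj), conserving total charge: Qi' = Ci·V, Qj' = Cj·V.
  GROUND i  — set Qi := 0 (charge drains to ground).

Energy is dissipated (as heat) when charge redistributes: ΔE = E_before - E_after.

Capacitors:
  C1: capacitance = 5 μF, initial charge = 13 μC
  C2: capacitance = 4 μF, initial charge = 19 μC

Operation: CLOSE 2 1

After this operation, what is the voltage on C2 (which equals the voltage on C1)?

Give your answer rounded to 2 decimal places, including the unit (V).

Answer: 3.56 V

Derivation:
Initial: C1(5μF, Q=13μC, V=2.60V), C2(4μF, Q=19μC, V=4.75V)
Op 1: CLOSE 2-1: Q_total=32.00, C_total=9.00, V=3.56; Q2=14.22, Q1=17.78; dissipated=5.136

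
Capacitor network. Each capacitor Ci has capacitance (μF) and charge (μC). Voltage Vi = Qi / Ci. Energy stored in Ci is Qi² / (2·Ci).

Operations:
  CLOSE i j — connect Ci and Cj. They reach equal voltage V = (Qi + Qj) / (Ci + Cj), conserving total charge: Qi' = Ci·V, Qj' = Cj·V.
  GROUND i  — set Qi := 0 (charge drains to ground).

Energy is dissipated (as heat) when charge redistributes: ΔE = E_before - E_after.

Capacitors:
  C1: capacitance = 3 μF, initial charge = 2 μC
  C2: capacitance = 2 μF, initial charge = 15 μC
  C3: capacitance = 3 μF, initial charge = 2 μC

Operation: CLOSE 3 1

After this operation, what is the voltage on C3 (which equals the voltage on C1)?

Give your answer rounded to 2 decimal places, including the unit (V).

Initial: C1(3μF, Q=2μC, V=0.67V), C2(2μF, Q=15μC, V=7.50V), C3(3μF, Q=2μC, V=0.67V)
Op 1: CLOSE 3-1: Q_total=4.00, C_total=6.00, V=0.67; Q3=2.00, Q1=2.00; dissipated=0.000

Answer: 0.67 V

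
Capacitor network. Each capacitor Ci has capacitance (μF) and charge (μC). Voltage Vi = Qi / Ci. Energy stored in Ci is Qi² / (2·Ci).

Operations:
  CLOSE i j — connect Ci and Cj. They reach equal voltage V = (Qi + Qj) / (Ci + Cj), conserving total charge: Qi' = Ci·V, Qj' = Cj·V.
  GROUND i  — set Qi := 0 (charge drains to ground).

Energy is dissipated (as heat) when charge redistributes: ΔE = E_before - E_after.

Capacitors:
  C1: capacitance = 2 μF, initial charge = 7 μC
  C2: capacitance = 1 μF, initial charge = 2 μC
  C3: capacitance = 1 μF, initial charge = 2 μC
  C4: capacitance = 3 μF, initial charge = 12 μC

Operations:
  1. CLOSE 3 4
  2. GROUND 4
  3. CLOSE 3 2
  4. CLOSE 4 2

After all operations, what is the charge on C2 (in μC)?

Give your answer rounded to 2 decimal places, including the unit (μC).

Initial: C1(2μF, Q=7μC, V=3.50V), C2(1μF, Q=2μC, V=2.00V), C3(1μF, Q=2μC, V=2.00V), C4(3μF, Q=12μC, V=4.00V)
Op 1: CLOSE 3-4: Q_total=14.00, C_total=4.00, V=3.50; Q3=3.50, Q4=10.50; dissipated=1.500
Op 2: GROUND 4: Q4=0; energy lost=18.375
Op 3: CLOSE 3-2: Q_total=5.50, C_total=2.00, V=2.75; Q3=2.75, Q2=2.75; dissipated=0.562
Op 4: CLOSE 4-2: Q_total=2.75, C_total=4.00, V=0.69; Q4=2.06, Q2=0.69; dissipated=2.836
Final charges: Q1=7.00, Q2=0.69, Q3=2.75, Q4=2.06

Answer: 0.69 μC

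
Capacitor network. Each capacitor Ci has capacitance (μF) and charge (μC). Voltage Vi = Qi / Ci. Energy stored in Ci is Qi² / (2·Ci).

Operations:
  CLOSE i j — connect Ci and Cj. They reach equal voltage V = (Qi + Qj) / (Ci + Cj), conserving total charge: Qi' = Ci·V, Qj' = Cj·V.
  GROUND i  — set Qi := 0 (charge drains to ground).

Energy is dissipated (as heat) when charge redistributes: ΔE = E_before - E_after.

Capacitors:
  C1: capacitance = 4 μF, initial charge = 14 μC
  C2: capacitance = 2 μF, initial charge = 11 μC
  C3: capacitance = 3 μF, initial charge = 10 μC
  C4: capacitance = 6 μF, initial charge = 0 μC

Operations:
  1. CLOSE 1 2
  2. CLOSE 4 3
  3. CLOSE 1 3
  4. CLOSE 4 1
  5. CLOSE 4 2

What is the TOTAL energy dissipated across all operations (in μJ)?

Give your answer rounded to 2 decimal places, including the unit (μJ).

Answer: 29.61 μJ

Derivation:
Initial: C1(4μF, Q=14μC, V=3.50V), C2(2μF, Q=11μC, V=5.50V), C3(3μF, Q=10μC, V=3.33V), C4(6μF, Q=0μC, V=0.00V)
Op 1: CLOSE 1-2: Q_total=25.00, C_total=6.00, V=4.17; Q1=16.67, Q2=8.33; dissipated=2.667
Op 2: CLOSE 4-3: Q_total=10.00, C_total=9.00, V=1.11; Q4=6.67, Q3=3.33; dissipated=11.111
Op 3: CLOSE 1-3: Q_total=20.00, C_total=7.00, V=2.86; Q1=11.43, Q3=8.57; dissipated=8.003
Op 4: CLOSE 4-1: Q_total=18.10, C_total=10.00, V=1.81; Q4=10.86, Q1=7.24; dissipated=3.658
Op 5: CLOSE 4-2: Q_total=19.19, C_total=8.00, V=2.40; Q4=14.39, Q2=4.80; dissipated=4.167
Total dissipated: 29.606 μJ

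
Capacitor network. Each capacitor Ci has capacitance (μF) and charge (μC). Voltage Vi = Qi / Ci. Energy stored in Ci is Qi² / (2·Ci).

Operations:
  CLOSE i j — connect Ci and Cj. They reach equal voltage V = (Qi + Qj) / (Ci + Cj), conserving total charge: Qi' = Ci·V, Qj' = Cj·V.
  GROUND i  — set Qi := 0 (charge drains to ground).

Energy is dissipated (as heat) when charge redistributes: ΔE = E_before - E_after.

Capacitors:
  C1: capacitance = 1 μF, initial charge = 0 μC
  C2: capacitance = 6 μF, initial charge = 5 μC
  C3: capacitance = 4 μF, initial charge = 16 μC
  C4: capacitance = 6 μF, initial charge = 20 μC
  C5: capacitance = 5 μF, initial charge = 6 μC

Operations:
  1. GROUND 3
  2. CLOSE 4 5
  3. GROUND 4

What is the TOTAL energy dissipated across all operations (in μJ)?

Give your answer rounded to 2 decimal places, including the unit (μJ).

Answer: 54.97 μJ

Derivation:
Initial: C1(1μF, Q=0μC, V=0.00V), C2(6μF, Q=5μC, V=0.83V), C3(4μF, Q=16μC, V=4.00V), C4(6μF, Q=20μC, V=3.33V), C5(5μF, Q=6μC, V=1.20V)
Op 1: GROUND 3: Q3=0; energy lost=32.000
Op 2: CLOSE 4-5: Q_total=26.00, C_total=11.00, V=2.36; Q4=14.18, Q5=11.82; dissipated=6.206
Op 3: GROUND 4: Q4=0; energy lost=16.760
Total dissipated: 54.966 μJ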